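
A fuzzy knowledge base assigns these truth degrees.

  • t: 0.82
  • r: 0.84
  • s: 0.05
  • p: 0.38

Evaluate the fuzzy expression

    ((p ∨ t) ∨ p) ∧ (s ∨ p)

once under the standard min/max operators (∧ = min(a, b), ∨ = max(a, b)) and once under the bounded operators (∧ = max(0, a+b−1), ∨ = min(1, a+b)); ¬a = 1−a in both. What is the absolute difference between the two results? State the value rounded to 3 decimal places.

Under standard min/max:
  p ∨ t = max(a, b) on (0.38, 0.82) = 0.82
  (p ∨ t) ∨ p = max(a, b) on (0.82, 0.38) = 0.82
  s ∨ p = max(a, b) on (0.05, 0.38) = 0.38
  ((p ∨ t) ∨ p) ∧ (s ∨ p) = min(a, b) on (0.82, 0.38) = 0.38
  → value = 0.3800
Under bounded:
  p ∨ t = min(1, a+b) on (0.38, 0.82) = 1.00
  (p ∨ t) ∨ p = min(1, a+b) on (1.00, 0.38) = 1.00
  s ∨ p = min(1, a+b) on (0.05, 0.38) = 0.43
  ((p ∨ t) ∨ p) ∧ (s ∨ p) = max(0, a+b−1) on (1.00, 0.43) = 0.43
  → value = 0.4300
|0.3800 − 0.4300| = 0.050

0.050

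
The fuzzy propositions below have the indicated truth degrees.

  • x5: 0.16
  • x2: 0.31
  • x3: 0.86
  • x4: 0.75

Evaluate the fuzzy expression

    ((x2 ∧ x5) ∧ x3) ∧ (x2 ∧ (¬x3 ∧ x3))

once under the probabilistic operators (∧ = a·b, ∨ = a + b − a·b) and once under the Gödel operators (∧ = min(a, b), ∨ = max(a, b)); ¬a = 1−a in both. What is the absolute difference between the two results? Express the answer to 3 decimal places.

Under probabilistic:
  x2 ∧ x5 = a·b on (0.3100, 0.1600) = 0.0496
  (x2 ∧ x5) ∧ x3 = a·b on (0.0496, 0.8600) = 0.0427
  ¬x3 = 1 − 0.8600 = 0.1400
  ¬x3 ∧ x3 = a·b on (0.1400, 0.8600) = 0.1204
  x2 ∧ (¬x3 ∧ x3) = a·b on (0.3100, 0.1204) = 0.0373
  ((x2 ∧ x5) ∧ x3) ∧ (x2 ∧ (¬x3 ∧ x3)) = a·b on (0.0427, 0.0373) = 0.0016
  → value = 0.0016
Under Gödel:
  x2 ∧ x5 = min(a, b) on (0.31, 0.16) = 0.16
  (x2 ∧ x5) ∧ x3 = min(a, b) on (0.16, 0.86) = 0.16
  ¬x3 = 1 − 0.86 = 0.14
  ¬x3 ∧ x3 = min(a, b) on (0.14, 0.86) = 0.14
  x2 ∧ (¬x3 ∧ x3) = min(a, b) on (0.31, 0.14) = 0.14
  ((x2 ∧ x5) ∧ x3) ∧ (x2 ∧ (¬x3 ∧ x3)) = min(a, b) on (0.16, 0.14) = 0.14
  → value = 0.1400
|0.0016 − 0.1400| = 0.138

0.138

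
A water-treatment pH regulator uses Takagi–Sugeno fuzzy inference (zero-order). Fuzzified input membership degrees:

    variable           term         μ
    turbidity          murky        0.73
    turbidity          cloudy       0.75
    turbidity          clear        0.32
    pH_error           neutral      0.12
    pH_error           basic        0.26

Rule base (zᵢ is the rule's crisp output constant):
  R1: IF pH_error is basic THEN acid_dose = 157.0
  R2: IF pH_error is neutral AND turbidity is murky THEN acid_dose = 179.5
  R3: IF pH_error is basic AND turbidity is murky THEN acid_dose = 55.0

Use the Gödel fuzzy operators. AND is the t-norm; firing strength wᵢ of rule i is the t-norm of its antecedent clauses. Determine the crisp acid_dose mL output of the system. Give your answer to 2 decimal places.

R1 (z=157.0): basic=0.26 → w = 0.26
R2 (z=179.5): neutral=0.12, murky=0.73; AND[min(a, b)] → w = 0.12
R3 (z=55.0): basic=0.26, murky=0.73; AND[min(a, b)] → w = 0.26
Weighted average = (0.26·157.0 + 0.12·179.5 + 0.26·55.0) / (0.26 + 0.12 + 0.26)
  = 76.6600 / 0.6400 = 119.78

119.78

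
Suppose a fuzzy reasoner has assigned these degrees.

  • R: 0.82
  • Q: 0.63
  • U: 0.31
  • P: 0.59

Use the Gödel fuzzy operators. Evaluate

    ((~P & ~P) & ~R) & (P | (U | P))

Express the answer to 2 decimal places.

0.18

~P = 1 − 0.59 = 0.41
~P = 1 − 0.59 = 0.41
~P & ~P = min(a, b) on (0.41, 0.41) = 0.41
~R = 1 − 0.82 = 0.18
(~P & ~P) & ~R = min(a, b) on (0.41, 0.18) = 0.18
U | P = max(a, b) on (0.31, 0.59) = 0.59
P | (U | P) = max(a, b) on (0.59, 0.59) = 0.59
((~P & ~P) & ~R) & (P | (U | P)) = min(a, b) on (0.18, 0.59) = 0.18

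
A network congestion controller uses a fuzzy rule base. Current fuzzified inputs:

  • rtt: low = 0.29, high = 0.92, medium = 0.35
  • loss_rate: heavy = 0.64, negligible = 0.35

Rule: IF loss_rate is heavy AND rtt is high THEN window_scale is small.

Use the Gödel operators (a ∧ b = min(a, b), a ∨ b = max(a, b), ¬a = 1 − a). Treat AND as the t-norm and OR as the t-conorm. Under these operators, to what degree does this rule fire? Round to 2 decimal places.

firing strength: heavy=0.64, high=0.92; AND[min(a, b)] → w = 0.64

0.64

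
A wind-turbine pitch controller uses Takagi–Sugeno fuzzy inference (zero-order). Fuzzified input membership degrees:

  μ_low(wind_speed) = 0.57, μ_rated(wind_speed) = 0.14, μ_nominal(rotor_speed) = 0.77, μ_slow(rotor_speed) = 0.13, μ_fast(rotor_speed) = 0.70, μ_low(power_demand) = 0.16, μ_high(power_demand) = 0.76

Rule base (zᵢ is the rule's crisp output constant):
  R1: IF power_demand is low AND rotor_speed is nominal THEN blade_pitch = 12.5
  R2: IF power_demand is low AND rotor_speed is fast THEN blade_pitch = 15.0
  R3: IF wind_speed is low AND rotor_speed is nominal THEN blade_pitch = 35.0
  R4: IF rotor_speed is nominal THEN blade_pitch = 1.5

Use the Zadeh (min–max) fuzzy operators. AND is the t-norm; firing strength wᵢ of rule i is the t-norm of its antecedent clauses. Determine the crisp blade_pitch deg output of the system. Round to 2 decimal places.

R1 (z=12.5): low=0.16, nominal=0.77; AND[min(a, b)] → w = 0.16
R2 (z=15.0): low=0.16, fast=0.70; AND[min(a, b)] → w = 0.16
R3 (z=35.0): low=0.57, nominal=0.77; AND[min(a, b)] → w = 0.57
R4 (z=1.5): nominal=0.77 → w = 0.77
Weighted average = (0.16·12.5 + 0.16·15.0 + 0.57·35.0 + 0.77·1.5) / (0.16 + 0.16 + 0.57 + 0.77)
  = 25.5050 / 1.6600 = 15.36

15.36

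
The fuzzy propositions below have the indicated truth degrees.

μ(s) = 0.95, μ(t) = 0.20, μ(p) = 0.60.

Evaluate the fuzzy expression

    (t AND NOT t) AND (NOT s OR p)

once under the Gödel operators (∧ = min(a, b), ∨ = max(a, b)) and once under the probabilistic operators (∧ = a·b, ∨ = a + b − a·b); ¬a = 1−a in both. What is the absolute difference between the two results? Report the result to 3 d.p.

Under Gödel:
  NOT t = 1 − 0.20 = 0.80
  t AND NOT t = min(a, b) on (0.20, 0.80) = 0.20
  NOT s = 1 − 0.95 = 0.05
  NOT s OR p = max(a, b) on (0.05, 0.60) = 0.60
  (t AND NOT t) AND (NOT s OR p) = min(a, b) on (0.20, 0.60) = 0.20
  → value = 0.2000
Under probabilistic:
  NOT t = 1 − 0.2000 = 0.8000
  t AND NOT t = a·b on (0.2000, 0.8000) = 0.1600
  NOT s = 1 − 0.9500 = 0.0500
  NOT s OR p = a + b − a·b on (0.0500, 0.6000) = 0.6200
  (t AND NOT t) AND (NOT s OR p) = a·b on (0.1600, 0.6200) = 0.0992
  → value = 0.0992
|0.2000 − 0.0992| = 0.101

0.101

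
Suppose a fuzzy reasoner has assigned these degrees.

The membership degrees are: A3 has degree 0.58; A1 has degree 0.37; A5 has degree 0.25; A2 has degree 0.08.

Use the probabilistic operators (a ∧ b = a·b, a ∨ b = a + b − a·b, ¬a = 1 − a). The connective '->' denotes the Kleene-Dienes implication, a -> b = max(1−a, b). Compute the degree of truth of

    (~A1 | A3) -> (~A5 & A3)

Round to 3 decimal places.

~A1 = 1 − 0.3700 = 0.6300
~A1 | A3 = a + b − a·b on (0.6300, 0.5800) = 0.8446
~A5 = 1 − 0.2500 = 0.7500
~A5 & A3 = a·b on (0.7500, 0.5800) = 0.4350
(~A1 | A3) -> (~A5 & A3)  [Kleene-Dienes: max(1−a, b)] with a=0.8446, b=0.4350 → 0.4350

0.435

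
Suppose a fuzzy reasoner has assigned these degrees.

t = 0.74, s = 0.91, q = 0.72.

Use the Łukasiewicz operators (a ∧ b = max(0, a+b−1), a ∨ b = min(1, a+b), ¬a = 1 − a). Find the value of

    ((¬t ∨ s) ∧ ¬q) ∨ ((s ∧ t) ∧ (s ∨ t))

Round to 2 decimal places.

0.93

¬t = 1 − 0.74 = 0.26
¬t ∨ s = min(1, a+b) on (0.26, 0.91) = 1.00
¬q = 1 − 0.72 = 0.28
(¬t ∨ s) ∧ ¬q = max(0, a+b−1) on (1.00, 0.28) = 0.28
s ∧ t = max(0, a+b−1) on (0.91, 0.74) = 0.65
s ∨ t = min(1, a+b) on (0.91, 0.74) = 1.00
(s ∧ t) ∧ (s ∨ t) = max(0, a+b−1) on (0.65, 1.00) = 0.65
((¬t ∨ s) ∧ ¬q) ∨ ((s ∧ t) ∧ (s ∨ t)) = min(1, a+b) on (0.28, 0.65) = 0.93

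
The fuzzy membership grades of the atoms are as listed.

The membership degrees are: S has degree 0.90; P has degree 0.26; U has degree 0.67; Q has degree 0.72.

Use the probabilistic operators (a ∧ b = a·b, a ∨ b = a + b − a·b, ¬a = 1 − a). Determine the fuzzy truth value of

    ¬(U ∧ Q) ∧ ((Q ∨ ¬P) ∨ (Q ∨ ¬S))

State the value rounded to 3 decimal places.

U ∧ Q = a·b on (0.6700, 0.7200) = 0.4824
¬(U ∧ Q) = 1 − 0.4824 = 0.5176
¬P = 1 − 0.2600 = 0.7400
Q ∨ ¬P = a + b − a·b on (0.7200, 0.7400) = 0.9272
¬S = 1 − 0.9000 = 0.1000
Q ∨ ¬S = a + b − a·b on (0.7200, 0.1000) = 0.7480
(Q ∨ ¬P) ∨ (Q ∨ ¬S) = a + b − a·b on (0.9272, 0.7480) = 0.9817
¬(U ∧ Q) ∧ ((Q ∨ ¬P) ∨ (Q ∨ ¬S)) = a·b on (0.5176, 0.9817) = 0.5081

0.508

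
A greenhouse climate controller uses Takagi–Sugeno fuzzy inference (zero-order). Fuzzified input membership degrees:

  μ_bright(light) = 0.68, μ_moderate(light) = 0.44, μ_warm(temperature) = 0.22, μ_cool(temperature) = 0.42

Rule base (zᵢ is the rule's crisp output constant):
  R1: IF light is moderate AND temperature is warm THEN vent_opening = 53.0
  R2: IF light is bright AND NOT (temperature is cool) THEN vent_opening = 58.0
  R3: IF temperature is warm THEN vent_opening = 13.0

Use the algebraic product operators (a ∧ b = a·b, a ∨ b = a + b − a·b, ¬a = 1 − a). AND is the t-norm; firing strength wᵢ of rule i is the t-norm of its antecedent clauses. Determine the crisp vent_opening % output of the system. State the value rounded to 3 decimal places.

43.399

R1 (z=53.0): moderate=0.44, warm=0.22; AND[a·b] → w = 0.0968
R2 (z=58.0): bright=0.68, ¬cool=1−0.42=0.58; AND[a·b] → w = 0.3944
R3 (z=13.0): warm=0.22 → w = 0.2200
Weighted average = (0.0968·53.0 + 0.3944·58.0 + 0.2200·13.0) / (0.0968 + 0.3944 + 0.2200)
  = 30.8656 / 0.7112 = 43.399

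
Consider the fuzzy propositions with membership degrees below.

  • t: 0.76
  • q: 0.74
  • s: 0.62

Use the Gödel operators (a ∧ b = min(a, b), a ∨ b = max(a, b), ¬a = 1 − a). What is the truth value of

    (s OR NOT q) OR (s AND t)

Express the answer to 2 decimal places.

0.62

NOT q = 1 − 0.74 = 0.26
s OR NOT q = max(a, b) on (0.62, 0.26) = 0.62
s AND t = min(a, b) on (0.62, 0.76) = 0.62
(s OR NOT q) OR (s AND t) = max(a, b) on (0.62, 0.62) = 0.62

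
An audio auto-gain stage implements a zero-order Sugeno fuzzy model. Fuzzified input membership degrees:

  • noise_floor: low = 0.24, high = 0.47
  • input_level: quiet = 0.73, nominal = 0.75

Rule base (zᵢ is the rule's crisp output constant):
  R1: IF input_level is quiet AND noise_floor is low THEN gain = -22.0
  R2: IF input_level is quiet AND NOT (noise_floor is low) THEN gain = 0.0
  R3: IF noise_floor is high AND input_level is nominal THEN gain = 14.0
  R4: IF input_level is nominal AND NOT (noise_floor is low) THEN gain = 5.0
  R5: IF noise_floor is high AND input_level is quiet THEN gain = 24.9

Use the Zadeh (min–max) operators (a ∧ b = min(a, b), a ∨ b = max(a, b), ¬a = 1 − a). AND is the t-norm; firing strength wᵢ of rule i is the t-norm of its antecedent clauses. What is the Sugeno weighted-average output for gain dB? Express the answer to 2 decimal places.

R1 (z=-22.0): quiet=0.73, low=0.24; AND[min(a, b)] → w = 0.24
R2 (z=0.0): quiet=0.73, ¬low=1−0.24=0.76; AND[min(a, b)] → w = 0.73
R3 (z=14.0): high=0.47, nominal=0.75; AND[min(a, b)] → w = 0.47
R4 (z=5.0): nominal=0.75, ¬low=1−0.24=0.76; AND[min(a, b)] → w = 0.75
R5 (z=24.9): high=0.47, quiet=0.73; AND[min(a, b)] → w = 0.47
Weighted average = (0.24·-22.0 + 0.73·0.0 + 0.47·14.0 + 0.75·5.0 + 0.47·24.9) / (0.24 + 0.73 + 0.47 + 0.75 + 0.47)
  = 16.7530 / 2.6600 = 6.30

6.30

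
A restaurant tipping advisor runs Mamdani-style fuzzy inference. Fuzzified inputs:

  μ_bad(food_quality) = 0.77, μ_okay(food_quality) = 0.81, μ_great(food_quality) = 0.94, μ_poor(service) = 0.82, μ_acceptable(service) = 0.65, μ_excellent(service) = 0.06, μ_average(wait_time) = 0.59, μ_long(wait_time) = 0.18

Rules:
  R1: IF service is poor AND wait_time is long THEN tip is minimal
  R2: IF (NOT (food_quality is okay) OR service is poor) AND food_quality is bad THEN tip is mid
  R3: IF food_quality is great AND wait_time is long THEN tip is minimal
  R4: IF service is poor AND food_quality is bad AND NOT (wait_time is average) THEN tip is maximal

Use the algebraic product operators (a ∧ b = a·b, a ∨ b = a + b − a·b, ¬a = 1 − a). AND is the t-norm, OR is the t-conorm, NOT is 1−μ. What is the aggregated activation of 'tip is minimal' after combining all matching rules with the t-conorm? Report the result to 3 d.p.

R1: poor=0.82, long=0.18; AND[a·b] → w = 0.1476
R2: (¬okay=1−0.81=0.19 OR poor=0.82) = 0.8542; AND[a·b] with bad=0.77 → w = 0.6577
R3: great=0.94, long=0.18; AND[a·b] → w = 0.1692
R4: poor=0.82, bad=0.77, ¬average=1−0.59=0.41; AND[a·b] → w = 0.2589
Rules with consequent 'minimal': {R1, R3} → strengths 0.1476, 0.1692
Aggregate via t-conorm [a + b − a·b]: 0.2918

0.292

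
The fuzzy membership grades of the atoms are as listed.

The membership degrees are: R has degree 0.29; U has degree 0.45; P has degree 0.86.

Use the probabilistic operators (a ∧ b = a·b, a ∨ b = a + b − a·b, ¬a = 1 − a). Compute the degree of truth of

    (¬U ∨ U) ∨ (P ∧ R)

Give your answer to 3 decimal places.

0.814

¬U = 1 − 0.4500 = 0.5500
¬U ∨ U = a + b − a·b on (0.5500, 0.4500) = 0.7525
P ∧ R = a·b on (0.8600, 0.2900) = 0.2494
(¬U ∨ U) ∨ (P ∧ R) = a + b − a·b on (0.7525, 0.2494) = 0.8142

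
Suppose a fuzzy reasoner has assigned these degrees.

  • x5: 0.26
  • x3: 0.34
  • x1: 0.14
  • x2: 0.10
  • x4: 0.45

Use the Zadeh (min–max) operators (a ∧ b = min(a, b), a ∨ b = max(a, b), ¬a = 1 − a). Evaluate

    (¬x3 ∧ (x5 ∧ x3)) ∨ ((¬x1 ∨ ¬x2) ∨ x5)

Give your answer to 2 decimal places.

¬x3 = 1 − 0.34 = 0.66
x5 ∧ x3 = min(a, b) on (0.26, 0.34) = 0.26
¬x3 ∧ (x5 ∧ x3) = min(a, b) on (0.66, 0.26) = 0.26
¬x1 = 1 − 0.14 = 0.86
¬x2 = 1 − 0.10 = 0.90
¬x1 ∨ ¬x2 = max(a, b) on (0.86, 0.90) = 0.90
(¬x1 ∨ ¬x2) ∨ x5 = max(a, b) on (0.90, 0.26) = 0.90
(¬x3 ∧ (x5 ∧ x3)) ∨ ((¬x1 ∨ ¬x2) ∨ x5) = max(a, b) on (0.26, 0.90) = 0.90

0.90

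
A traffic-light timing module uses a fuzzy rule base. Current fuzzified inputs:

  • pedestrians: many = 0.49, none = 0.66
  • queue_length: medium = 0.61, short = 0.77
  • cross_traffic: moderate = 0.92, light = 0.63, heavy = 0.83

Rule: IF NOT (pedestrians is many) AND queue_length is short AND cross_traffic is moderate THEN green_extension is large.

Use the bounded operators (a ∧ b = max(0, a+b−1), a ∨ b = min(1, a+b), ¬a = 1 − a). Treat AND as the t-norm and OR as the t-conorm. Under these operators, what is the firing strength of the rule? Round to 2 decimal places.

firing strength: ¬many=1−0.49=0.51, short=0.77, moderate=0.92; AND[max(0, a+b−1)] → w = 0.20

0.20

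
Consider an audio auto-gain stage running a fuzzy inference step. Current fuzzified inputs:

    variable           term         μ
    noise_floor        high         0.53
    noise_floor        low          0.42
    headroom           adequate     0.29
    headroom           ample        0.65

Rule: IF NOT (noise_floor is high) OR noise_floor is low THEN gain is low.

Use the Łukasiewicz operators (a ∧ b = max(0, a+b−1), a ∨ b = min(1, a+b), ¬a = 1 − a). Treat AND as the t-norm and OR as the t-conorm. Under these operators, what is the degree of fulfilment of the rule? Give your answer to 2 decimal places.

firing strength: ¬high=1−0.53=0.47, low=0.42; OR[min(1, a+b)] → w = 0.89

0.89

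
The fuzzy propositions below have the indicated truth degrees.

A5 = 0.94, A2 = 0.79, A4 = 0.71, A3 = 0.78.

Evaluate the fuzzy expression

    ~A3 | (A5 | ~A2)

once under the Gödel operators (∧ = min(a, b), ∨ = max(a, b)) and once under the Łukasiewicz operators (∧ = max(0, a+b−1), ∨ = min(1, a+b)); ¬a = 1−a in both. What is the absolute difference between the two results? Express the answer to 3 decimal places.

0.060

Under Gödel:
  ~A3 = 1 − 0.78 = 0.22
  ~A2 = 1 − 0.79 = 0.21
  A5 | ~A2 = max(a, b) on (0.94, 0.21) = 0.94
  ~A3 | (A5 | ~A2) = max(a, b) on (0.22, 0.94) = 0.94
  → value = 0.9400
Under Łukasiewicz:
  ~A3 = 1 − 0.78 = 0.22
  ~A2 = 1 − 0.79 = 0.21
  A5 | ~A2 = min(1, a+b) on (0.94, 0.21) = 1.00
  ~A3 | (A5 | ~A2) = min(1, a+b) on (0.22, 1.00) = 1.00
  → value = 1.0000
|0.9400 − 1.0000| = 0.060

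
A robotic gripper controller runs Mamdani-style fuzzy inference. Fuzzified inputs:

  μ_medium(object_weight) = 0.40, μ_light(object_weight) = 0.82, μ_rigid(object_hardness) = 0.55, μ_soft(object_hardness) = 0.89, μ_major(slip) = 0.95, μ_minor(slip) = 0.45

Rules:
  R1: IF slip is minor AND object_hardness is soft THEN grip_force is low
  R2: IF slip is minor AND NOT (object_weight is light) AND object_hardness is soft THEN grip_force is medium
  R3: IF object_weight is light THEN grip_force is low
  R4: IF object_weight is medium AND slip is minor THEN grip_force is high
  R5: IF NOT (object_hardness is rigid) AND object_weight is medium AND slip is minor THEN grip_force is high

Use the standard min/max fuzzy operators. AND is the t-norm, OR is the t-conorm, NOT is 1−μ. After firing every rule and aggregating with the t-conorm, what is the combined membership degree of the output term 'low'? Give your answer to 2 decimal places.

0.82

R1: minor=0.45, soft=0.89; AND[min(a, b)] → w = 0.45
R2: minor=0.45, ¬light=1−0.82=0.18, soft=0.89; AND[min(a, b)] → w = 0.18
R3: light=0.82 → w = 0.82
R4: medium=0.40, minor=0.45; AND[min(a, b)] → w = 0.40
R5: ¬rigid=1−0.55=0.45, medium=0.40, minor=0.45; AND[min(a, b)] → w = 0.40
Rules with consequent 'low': {R1, R3} → strengths 0.45, 0.82
Aggregate via t-conorm [max(a, b)]: 0.82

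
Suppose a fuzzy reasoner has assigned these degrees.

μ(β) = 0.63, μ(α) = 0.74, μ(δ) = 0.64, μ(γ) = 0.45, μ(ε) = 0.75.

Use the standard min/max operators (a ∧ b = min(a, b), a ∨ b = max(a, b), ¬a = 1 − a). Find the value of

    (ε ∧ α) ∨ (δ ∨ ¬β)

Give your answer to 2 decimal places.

ε ∧ α = min(a, b) on (0.75, 0.74) = 0.74
¬β = 1 − 0.63 = 0.37
δ ∨ ¬β = max(a, b) on (0.64, 0.37) = 0.64
(ε ∧ α) ∨ (δ ∨ ¬β) = max(a, b) on (0.74, 0.64) = 0.74

0.74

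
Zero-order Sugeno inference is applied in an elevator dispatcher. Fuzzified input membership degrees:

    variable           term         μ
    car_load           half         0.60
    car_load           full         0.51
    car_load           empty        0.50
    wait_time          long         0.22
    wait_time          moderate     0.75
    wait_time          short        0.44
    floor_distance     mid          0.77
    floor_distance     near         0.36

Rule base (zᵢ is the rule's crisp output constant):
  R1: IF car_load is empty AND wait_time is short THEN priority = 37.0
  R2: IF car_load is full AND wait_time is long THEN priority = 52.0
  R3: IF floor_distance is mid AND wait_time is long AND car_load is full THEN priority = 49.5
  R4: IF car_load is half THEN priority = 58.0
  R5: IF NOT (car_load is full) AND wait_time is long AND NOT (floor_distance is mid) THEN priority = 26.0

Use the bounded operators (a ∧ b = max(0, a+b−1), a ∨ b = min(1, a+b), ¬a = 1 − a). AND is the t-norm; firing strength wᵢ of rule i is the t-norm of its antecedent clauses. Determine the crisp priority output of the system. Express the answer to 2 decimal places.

R1 (z=37.0): empty=0.50, short=0.44; AND[max(0, a+b−1)] → w = 0.00
R2 (z=52.0): full=0.51, long=0.22; AND[max(0, a+b−1)] → w = 0.00
R3 (z=49.5): mid=0.77, long=0.22, full=0.51; AND[max(0, a+b−1)] → w = 0.00
R4 (z=58.0): half=0.60 → w = 0.60
R5 (z=26.0): ¬full=1−0.51=0.49, long=0.22, ¬mid=1−0.77=0.23; AND[max(0, a+b−1)] → w = 0.00
Weighted average = (0.00·37.0 + 0.00·52.0 + 0.00·49.5 + 0.60·58.0 + 0.00·26.0) / (0.00 + 0.00 + 0.00 + 0.60 + 0.00)
  = 34.8000 / 0.6000 = 58.00

58.00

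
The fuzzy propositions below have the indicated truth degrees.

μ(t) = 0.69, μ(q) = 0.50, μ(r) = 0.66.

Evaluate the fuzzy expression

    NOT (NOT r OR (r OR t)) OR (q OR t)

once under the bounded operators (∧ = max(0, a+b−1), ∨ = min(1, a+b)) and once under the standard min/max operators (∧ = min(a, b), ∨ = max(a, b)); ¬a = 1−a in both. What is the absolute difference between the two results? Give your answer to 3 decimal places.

0.310

Under bounded:
  NOT r = 1 − 0.66 = 0.34
  r OR t = min(1, a+b) on (0.66, 0.69) = 1.00
  NOT r OR (r OR t) = min(1, a+b) on (0.34, 1.00) = 1.00
  NOT (NOT r OR (r OR t)) = 1 − 1.00 = 0.00
  q OR t = min(1, a+b) on (0.50, 0.69) = 1.00
  NOT (NOT r OR (r OR t)) OR (q OR t) = min(1, a+b) on (0.00, 1.00) = 1.00
  → value = 1.0000
Under standard min/max:
  NOT r = 1 − 0.66 = 0.34
  r OR t = max(a, b) on (0.66, 0.69) = 0.69
  NOT r OR (r OR t) = max(a, b) on (0.34, 0.69) = 0.69
  NOT (NOT r OR (r OR t)) = 1 − 0.69 = 0.31
  q OR t = max(a, b) on (0.50, 0.69) = 0.69
  NOT (NOT r OR (r OR t)) OR (q OR t) = max(a, b) on (0.31, 0.69) = 0.69
  → value = 0.6900
|1.0000 − 0.6900| = 0.310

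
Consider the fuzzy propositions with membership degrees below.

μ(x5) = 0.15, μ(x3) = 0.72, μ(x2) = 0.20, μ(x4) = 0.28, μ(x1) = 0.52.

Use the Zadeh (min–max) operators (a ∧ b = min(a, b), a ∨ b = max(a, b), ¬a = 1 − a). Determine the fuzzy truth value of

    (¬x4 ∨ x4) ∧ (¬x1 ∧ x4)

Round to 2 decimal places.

0.28

¬x4 = 1 − 0.28 = 0.72
¬x4 ∨ x4 = max(a, b) on (0.72, 0.28) = 0.72
¬x1 = 1 − 0.52 = 0.48
¬x1 ∧ x4 = min(a, b) on (0.48, 0.28) = 0.28
(¬x4 ∨ x4) ∧ (¬x1 ∧ x4) = min(a, b) on (0.72, 0.28) = 0.28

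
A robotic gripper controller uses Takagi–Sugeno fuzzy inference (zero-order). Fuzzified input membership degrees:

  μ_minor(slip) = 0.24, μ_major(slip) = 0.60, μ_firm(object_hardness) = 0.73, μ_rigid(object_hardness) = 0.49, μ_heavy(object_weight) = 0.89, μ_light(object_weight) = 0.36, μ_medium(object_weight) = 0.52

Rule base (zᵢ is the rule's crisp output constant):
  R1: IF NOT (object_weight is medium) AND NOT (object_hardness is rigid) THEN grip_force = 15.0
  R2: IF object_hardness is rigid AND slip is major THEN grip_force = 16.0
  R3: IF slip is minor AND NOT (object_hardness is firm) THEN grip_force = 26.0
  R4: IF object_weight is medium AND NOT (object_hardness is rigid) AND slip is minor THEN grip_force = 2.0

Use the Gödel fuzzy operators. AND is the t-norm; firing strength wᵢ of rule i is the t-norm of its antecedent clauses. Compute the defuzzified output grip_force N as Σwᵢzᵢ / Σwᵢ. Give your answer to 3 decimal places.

R1 (z=15.0): ¬medium=1−0.52=0.48, ¬rigid=1−0.49=0.51; AND[min(a, b)] → w = 0.48
R2 (z=16.0): rigid=0.49, major=0.60; AND[min(a, b)] → w = 0.49
R3 (z=26.0): minor=0.24, ¬firm=1−0.73=0.27; AND[min(a, b)] → w = 0.24
R4 (z=2.0): medium=0.52, ¬rigid=1−0.49=0.51, minor=0.24; AND[min(a, b)] → w = 0.24
Weighted average = (0.48·15.0 + 0.49·16.0 + 0.24·26.0 + 0.24·2.0) / (0.48 + 0.49 + 0.24 + 0.24)
  = 21.7600 / 1.4500 = 15.007

15.007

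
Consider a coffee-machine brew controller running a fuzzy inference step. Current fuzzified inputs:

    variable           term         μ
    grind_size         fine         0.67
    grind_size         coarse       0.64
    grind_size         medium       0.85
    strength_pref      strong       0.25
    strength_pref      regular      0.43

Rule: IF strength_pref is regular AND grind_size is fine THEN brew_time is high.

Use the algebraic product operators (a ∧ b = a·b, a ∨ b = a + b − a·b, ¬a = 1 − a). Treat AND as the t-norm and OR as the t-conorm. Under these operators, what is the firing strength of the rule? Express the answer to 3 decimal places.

0.288

firing strength: regular=0.43, fine=0.67; AND[a·b] → w = 0.2881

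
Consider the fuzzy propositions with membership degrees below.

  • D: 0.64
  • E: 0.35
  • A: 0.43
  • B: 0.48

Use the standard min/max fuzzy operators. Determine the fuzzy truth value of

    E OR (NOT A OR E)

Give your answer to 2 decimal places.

0.57

NOT A = 1 − 0.43 = 0.57
NOT A OR E = max(a, b) on (0.57, 0.35) = 0.57
E OR (NOT A OR E) = max(a, b) on (0.35, 0.57) = 0.57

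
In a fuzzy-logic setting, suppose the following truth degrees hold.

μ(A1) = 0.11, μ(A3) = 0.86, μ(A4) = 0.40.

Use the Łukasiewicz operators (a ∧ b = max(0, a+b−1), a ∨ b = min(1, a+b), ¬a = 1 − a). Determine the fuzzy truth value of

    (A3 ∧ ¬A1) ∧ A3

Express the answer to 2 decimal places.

0.61

¬A1 = 1 − 0.11 = 0.89
A3 ∧ ¬A1 = max(0, a+b−1) on (0.86, 0.89) = 0.75
(A3 ∧ ¬A1) ∧ A3 = max(0, a+b−1) on (0.75, 0.86) = 0.61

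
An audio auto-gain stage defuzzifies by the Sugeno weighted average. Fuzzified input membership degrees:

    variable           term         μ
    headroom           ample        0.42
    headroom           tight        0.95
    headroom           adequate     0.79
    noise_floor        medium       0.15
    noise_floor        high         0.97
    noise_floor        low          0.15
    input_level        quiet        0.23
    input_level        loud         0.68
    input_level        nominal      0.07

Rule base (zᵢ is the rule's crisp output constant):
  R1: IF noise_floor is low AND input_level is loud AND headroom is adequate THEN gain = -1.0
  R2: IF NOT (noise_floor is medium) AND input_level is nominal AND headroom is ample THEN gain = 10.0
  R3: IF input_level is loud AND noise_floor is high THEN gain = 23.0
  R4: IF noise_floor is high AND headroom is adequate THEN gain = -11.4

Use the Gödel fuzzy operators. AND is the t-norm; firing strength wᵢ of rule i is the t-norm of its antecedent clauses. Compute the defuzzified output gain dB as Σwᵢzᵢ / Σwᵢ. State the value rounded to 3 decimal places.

R1 (z=-1.0): low=0.15, loud=0.68, adequate=0.79; AND[min(a, b)] → w = 0.15
R2 (z=10.0): ¬medium=1−0.15=0.85, nominal=0.07, ample=0.42; AND[min(a, b)] → w = 0.07
R3 (z=23.0): loud=0.68, high=0.97; AND[min(a, b)] → w = 0.68
R4 (z=-11.4): high=0.97, adequate=0.79; AND[min(a, b)] → w = 0.79
Weighted average = (0.15·-1.0 + 0.07·10.0 + 0.68·23.0 + 0.79·-11.4) / (0.15 + 0.07 + 0.68 + 0.79)
  = 7.1840 / 1.6900 = 4.251

4.251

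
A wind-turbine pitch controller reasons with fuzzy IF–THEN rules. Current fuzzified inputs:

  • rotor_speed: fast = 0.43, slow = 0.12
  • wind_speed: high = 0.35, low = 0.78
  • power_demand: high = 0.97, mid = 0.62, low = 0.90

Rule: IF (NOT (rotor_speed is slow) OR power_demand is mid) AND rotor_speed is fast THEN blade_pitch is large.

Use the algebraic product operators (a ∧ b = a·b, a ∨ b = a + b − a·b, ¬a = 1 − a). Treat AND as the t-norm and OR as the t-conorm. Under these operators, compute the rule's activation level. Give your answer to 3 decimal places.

0.410

firing strength: (¬slow=1−0.12=0.88 OR mid=0.62) = 0.9544; AND[a·b] with fast=0.43 → w = 0.4104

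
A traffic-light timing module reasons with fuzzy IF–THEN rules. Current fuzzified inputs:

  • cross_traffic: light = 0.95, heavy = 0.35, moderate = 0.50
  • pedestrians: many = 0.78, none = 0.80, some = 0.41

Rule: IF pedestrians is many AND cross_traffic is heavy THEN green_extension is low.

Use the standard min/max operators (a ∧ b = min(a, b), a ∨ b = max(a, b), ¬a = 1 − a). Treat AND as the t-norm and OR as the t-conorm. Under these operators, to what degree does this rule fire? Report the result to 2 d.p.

0.35

firing strength: many=0.78, heavy=0.35; AND[min(a, b)] → w = 0.35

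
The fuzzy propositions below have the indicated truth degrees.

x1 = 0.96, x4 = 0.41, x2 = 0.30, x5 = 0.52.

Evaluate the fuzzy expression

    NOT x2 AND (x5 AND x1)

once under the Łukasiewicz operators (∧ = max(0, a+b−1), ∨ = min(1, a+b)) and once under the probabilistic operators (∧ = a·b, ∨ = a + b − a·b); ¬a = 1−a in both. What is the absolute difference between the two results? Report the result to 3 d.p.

0.169

Under Łukasiewicz:
  NOT x2 = 1 − 0.30 = 0.70
  x5 AND x1 = max(0, a+b−1) on (0.52, 0.96) = 0.48
  NOT x2 AND (x5 AND x1) = max(0, a+b−1) on (0.70, 0.48) = 0.18
  → value = 0.1800
Under probabilistic:
  NOT x2 = 1 − 0.3000 = 0.7000
  x5 AND x1 = a·b on (0.5200, 0.9600) = 0.4992
  NOT x2 AND (x5 AND x1) = a·b on (0.7000, 0.4992) = 0.3494
  → value = 0.3494
|0.1800 − 0.3494| = 0.169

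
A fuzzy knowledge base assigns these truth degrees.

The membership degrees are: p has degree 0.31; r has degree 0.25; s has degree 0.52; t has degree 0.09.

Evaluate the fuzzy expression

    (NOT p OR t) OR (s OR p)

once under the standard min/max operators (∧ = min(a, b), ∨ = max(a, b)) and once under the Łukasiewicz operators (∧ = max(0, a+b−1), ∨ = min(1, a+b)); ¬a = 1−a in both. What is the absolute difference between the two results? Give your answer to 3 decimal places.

0.310

Under standard min/max:
  NOT p = 1 − 0.31 = 0.69
  NOT p OR t = max(a, b) on (0.69, 0.09) = 0.69
  s OR p = max(a, b) on (0.52, 0.31) = 0.52
  (NOT p OR t) OR (s OR p) = max(a, b) on (0.69, 0.52) = 0.69
  → value = 0.6900
Under Łukasiewicz:
  NOT p = 1 − 0.31 = 0.69
  NOT p OR t = min(1, a+b) on (0.69, 0.09) = 0.78
  s OR p = min(1, a+b) on (0.52, 0.31) = 0.83
  (NOT p OR t) OR (s OR p) = min(1, a+b) on (0.78, 0.83) = 1.00
  → value = 1.0000
|0.6900 − 1.0000| = 0.310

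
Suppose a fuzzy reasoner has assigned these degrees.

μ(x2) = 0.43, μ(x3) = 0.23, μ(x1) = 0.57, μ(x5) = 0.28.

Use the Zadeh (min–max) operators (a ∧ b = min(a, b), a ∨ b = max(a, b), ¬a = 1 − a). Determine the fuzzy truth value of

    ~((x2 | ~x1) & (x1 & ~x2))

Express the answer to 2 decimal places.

~x1 = 1 − 0.57 = 0.43
x2 | ~x1 = max(a, b) on (0.43, 0.43) = 0.43
~x2 = 1 − 0.43 = 0.57
x1 & ~x2 = min(a, b) on (0.57, 0.57) = 0.57
(x2 | ~x1) & (x1 & ~x2) = min(a, b) on (0.43, 0.57) = 0.43
~((x2 | ~x1) & (x1 & ~x2)) = 1 − 0.43 = 0.57

0.57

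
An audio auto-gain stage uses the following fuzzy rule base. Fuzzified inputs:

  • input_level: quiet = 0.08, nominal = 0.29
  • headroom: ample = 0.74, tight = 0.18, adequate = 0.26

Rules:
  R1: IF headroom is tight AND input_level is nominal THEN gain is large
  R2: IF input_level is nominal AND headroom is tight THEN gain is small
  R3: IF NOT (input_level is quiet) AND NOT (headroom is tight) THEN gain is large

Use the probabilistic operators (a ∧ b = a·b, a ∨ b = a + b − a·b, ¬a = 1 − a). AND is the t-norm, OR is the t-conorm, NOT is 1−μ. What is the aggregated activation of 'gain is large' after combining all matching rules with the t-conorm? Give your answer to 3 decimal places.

0.767

R1: tight=0.18, nominal=0.29; AND[a·b] → w = 0.0522
R2: nominal=0.29, tight=0.18; AND[a·b] → w = 0.0522
R3: ¬quiet=1−0.08=0.92, ¬tight=1−0.18=0.82; AND[a·b] → w = 0.7544
Rules with consequent 'large': {R1, R3} → strengths 0.0522, 0.7544
Aggregate via t-conorm [a + b − a·b]: 0.7672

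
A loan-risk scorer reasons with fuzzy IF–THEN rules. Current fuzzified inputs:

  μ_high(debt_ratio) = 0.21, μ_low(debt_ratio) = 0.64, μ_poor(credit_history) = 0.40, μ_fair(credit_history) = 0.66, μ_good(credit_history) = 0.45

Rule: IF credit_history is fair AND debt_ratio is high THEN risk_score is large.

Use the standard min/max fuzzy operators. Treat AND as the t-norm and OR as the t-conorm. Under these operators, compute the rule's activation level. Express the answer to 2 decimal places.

0.21

firing strength: fair=0.66, high=0.21; AND[min(a, b)] → w = 0.21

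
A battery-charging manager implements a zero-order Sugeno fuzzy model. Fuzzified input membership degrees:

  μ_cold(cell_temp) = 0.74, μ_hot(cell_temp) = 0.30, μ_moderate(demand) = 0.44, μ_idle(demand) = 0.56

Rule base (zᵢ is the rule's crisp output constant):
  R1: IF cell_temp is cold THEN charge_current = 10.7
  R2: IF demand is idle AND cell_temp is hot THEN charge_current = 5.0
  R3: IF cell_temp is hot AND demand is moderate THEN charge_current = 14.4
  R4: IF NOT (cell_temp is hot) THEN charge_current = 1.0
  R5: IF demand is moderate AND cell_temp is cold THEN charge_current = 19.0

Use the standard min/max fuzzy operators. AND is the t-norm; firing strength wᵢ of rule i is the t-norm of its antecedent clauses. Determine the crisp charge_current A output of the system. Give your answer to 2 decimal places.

R1 (z=10.7): cold=0.74 → w = 0.74
R2 (z=5.0): idle=0.56, hot=0.30; AND[min(a, b)] → w = 0.30
R3 (z=14.4): hot=0.30, moderate=0.44; AND[min(a, b)] → w = 0.30
R4 (z=1.0): ¬hot=1−0.30=0.70 → w = 0.70
R5 (z=19.0): moderate=0.44, cold=0.74; AND[min(a, b)] → w = 0.44
Weighted average = (0.74·10.7 + 0.30·5.0 + 0.30·14.4 + 0.70·1.0 + 0.44·19.0) / (0.74 + 0.30 + 0.30 + 0.70 + 0.44)
  = 22.7980 / 2.4800 = 9.19

9.19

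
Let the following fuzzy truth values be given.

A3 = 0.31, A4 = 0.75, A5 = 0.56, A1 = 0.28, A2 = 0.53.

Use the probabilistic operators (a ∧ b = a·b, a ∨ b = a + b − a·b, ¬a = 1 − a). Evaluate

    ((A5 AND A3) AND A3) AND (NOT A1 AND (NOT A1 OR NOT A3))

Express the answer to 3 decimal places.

A5 AND A3 = a·b on (0.5600, 0.3100) = 0.1736
(A5 AND A3) AND A3 = a·b on (0.1736, 0.3100) = 0.0538
NOT A1 = 1 − 0.2800 = 0.7200
NOT A1 = 1 − 0.2800 = 0.7200
NOT A3 = 1 − 0.3100 = 0.6900
NOT A1 OR NOT A3 = a + b − a·b on (0.7200, 0.6900) = 0.9132
NOT A1 AND (NOT A1 OR NOT A3) = a·b on (0.7200, 0.9132) = 0.6575
((A5 AND A3) AND A3) AND (NOT A1 AND (NOT A1 OR NOT A3)) = a·b on (0.0538, 0.6575) = 0.0354

0.035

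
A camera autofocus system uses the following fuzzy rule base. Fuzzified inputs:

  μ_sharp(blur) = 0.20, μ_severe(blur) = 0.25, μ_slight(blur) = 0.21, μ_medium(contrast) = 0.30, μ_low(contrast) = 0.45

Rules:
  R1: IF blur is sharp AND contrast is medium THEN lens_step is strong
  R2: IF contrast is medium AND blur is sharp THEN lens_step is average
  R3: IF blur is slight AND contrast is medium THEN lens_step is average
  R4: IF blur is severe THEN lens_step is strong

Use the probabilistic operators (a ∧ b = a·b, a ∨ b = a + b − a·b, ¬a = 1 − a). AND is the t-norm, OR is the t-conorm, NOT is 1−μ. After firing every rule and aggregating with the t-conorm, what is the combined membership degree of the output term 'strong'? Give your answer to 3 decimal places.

R1: sharp=0.20, medium=0.30; AND[a·b] → w = 0.0600
R2: medium=0.30, sharp=0.20; AND[a·b] → w = 0.0600
R3: slight=0.21, medium=0.30; AND[a·b] → w = 0.0630
R4: severe=0.25 → w = 0.2500
Rules with consequent 'strong': {R1, R4} → strengths 0.0600, 0.2500
Aggregate via t-conorm [a + b − a·b]: 0.2950

0.295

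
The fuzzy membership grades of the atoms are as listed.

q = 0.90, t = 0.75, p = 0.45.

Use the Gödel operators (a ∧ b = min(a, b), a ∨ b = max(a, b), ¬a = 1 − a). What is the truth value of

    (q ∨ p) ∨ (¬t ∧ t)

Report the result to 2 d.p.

0.90

q ∨ p = max(a, b) on (0.90, 0.45) = 0.90
¬t = 1 − 0.75 = 0.25
¬t ∧ t = min(a, b) on (0.25, 0.75) = 0.25
(q ∨ p) ∨ (¬t ∧ t) = max(a, b) on (0.90, 0.25) = 0.90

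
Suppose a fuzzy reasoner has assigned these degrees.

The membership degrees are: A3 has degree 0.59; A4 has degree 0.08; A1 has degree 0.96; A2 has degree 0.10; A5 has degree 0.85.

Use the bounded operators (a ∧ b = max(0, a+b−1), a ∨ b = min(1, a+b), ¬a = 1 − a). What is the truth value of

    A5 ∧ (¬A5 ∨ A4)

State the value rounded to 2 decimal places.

0.08

¬A5 = 1 − 0.85 = 0.15
¬A5 ∨ A4 = min(1, a+b) on (0.15, 0.08) = 0.23
A5 ∧ (¬A5 ∨ A4) = max(0, a+b−1) on (0.85, 0.23) = 0.08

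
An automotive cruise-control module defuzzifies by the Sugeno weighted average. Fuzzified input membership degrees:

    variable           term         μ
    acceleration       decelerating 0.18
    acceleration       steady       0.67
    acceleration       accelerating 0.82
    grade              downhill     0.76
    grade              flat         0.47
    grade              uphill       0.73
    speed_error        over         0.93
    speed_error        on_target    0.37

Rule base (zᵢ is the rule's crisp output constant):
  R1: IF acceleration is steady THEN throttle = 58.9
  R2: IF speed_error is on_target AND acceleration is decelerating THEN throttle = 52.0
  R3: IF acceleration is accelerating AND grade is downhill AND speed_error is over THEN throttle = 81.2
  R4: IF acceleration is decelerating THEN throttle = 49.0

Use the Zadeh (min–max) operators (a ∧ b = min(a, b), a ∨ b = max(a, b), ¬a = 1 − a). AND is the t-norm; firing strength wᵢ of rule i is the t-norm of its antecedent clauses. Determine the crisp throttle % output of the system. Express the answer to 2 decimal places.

R1 (z=58.9): steady=0.67 → w = 0.67
R2 (z=52.0): on_target=0.37, decelerating=0.18; AND[min(a, b)] → w = 0.18
R3 (z=81.2): accelerating=0.82, downhill=0.76, over=0.93; AND[min(a, b)] → w = 0.76
R4 (z=49.0): decelerating=0.18 → w = 0.18
Weighted average = (0.67·58.9 + 0.18·52.0 + 0.76·81.2 + 0.18·49.0) / (0.67 + 0.18 + 0.76 + 0.18)
  = 119.3550 / 1.7900 = 66.68

66.68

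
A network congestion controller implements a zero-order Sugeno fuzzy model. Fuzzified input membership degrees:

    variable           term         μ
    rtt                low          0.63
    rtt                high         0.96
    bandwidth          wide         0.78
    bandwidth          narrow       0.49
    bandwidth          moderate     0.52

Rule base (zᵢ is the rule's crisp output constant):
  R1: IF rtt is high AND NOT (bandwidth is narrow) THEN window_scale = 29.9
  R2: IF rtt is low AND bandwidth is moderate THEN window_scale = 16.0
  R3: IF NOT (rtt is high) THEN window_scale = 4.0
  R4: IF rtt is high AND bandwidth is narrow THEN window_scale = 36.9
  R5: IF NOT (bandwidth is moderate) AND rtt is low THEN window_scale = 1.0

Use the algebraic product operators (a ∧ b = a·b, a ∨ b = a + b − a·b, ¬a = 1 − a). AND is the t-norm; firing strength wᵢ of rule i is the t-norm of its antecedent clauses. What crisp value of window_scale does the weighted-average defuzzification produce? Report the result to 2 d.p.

23.13

R1 (z=29.9): high=0.96, ¬narrow=1−0.49=0.51; AND[a·b] → w = 0.4896
R2 (z=16.0): low=0.63, moderate=0.52; AND[a·b] → w = 0.3276
R3 (z=4.0): ¬high=1−0.96=0.04 → w = 0.0400
R4 (z=36.9): high=0.96, narrow=0.49; AND[a·b] → w = 0.4704
R5 (z=1.0): ¬moderate=1−0.52=0.48, low=0.63; AND[a·b] → w = 0.3024
Weighted average = (0.4896·29.9 + 0.3276·16.0 + 0.0400·4.0 + 0.4704·36.9 + 0.3024·1.0) / (0.4896 + 0.3276 + 0.0400 + 0.4704 + 0.3024)
  = 37.7008 / 1.6300 = 23.13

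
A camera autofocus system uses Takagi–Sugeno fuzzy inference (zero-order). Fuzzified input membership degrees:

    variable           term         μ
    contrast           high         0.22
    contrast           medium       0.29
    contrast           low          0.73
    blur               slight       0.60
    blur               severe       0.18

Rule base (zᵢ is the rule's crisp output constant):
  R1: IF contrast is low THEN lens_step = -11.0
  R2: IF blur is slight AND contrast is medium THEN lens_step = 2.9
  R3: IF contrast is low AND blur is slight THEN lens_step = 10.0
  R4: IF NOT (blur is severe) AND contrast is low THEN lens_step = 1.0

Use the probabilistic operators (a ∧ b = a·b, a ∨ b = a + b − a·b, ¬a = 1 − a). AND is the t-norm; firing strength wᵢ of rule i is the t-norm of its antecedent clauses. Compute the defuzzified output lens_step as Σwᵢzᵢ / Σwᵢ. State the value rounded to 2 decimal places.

-1.31

R1 (z=-11.0): low=0.73 → w = 0.7300
R2 (z=2.9): slight=0.60, medium=0.29; AND[a·b] → w = 0.1740
R3 (z=10.0): low=0.73, slight=0.60; AND[a·b] → w = 0.4380
R4 (z=1.0): ¬severe=1−0.18=0.82, low=0.73; AND[a·b] → w = 0.5986
Weighted average = (0.7300·-11.0 + 0.1740·2.9 + 0.4380·10.0 + 0.5986·1.0) / (0.7300 + 0.1740 + 0.4380 + 0.5986)
  = -2.5468 / 1.9406 = -1.31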